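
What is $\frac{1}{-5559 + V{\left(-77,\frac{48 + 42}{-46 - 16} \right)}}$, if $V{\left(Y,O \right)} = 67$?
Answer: $- \frac{1}{5492} \approx -0.00018208$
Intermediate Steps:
$\frac{1}{-5559 + V{\left(-77,\frac{48 + 42}{-46 - 16} \right)}} = \frac{1}{-5559 + 67} = \frac{1}{-5492} = - \frac{1}{5492}$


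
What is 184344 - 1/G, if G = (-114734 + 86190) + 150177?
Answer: 22422313751/121633 ≈ 1.8434e+5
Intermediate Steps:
G = 121633 (G = -28544 + 150177 = 121633)
184344 - 1/G = 184344 - 1/121633 = 22422313751/121633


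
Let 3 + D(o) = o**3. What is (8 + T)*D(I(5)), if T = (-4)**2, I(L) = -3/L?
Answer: -9648/125 ≈ -77.184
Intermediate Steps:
D(o) = -3 + o**3
T = 16
(8 + T)*D(I(5)) = (8 + 16)*(-3 + (-3/5)**3) = 24*(-3 + (-3*1/5)**3) = 24*(-3 + (-3/5)**3) = 24*(-3 - 27/125) = 24*(-402/125) = -9648/125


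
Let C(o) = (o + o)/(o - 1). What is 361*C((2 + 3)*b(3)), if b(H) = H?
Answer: 5415/7 ≈ 773.57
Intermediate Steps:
C(o) = 2*o/(-1 + o) (C(o) = (2*o)/(-1 + o) = 2*o/(-1 + o))
361*C((2 + 3)*b(3)) = 361*(2*((2 + 3)*3)/(-1 + (2 + 3)*3)) = 361*(2*(5*3)/(-1 + 5*3)) = 361*(2*15/(-1 + 15)) = 361*(2*15/14) = 361*(2*15*(1/14)) = 361*(15/7) = 5415/7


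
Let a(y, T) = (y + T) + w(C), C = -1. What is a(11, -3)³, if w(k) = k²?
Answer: 729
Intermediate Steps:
a(y, T) = 1 + T + y (a(y, T) = (y + T) + (-1)² = (T + y) + 1 = 1 + T + y)
a(11, -3)³ = (1 - 3 + 11)³ = 9³ = 729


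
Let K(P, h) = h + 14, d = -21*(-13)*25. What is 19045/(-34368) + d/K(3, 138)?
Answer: 28958345/652992 ≈ 44.347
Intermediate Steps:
d = 6825 (d = 273*25 = 6825)
K(P, h) = 14 + h
19045/(-34368) + d/K(3, 138) = 19045/(-34368) + 6825/(14 + 138) = 19045*(-1/34368) + 6825/152 = -19045/34368 + 6825*(1/152) = -19045/34368 + 6825/152 = 28958345/652992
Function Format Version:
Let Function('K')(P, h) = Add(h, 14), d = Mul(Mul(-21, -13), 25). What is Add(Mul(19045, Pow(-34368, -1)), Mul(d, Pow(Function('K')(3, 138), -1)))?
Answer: Rational(28958345, 652992) ≈ 44.347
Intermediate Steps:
d = 6825 (d = Mul(273, 25) = 6825)
Function('K')(P, h) = Add(14, h)
Add(Mul(19045, Pow(-34368, -1)), Mul(d, Pow(Function('K')(3, 138), -1))) = Add(Mul(19045, Pow(-34368, -1)), Mul(6825, Pow(Add(14, 138), -1))) = Add(Mul(19045, Rational(-1, 34368)), Mul(6825, Pow(152, -1))) = Add(Rational(-19045, 34368), Mul(6825, Rational(1, 152))) = Add(Rational(-19045, 34368), Rational(6825, 152)) = Rational(28958345, 652992)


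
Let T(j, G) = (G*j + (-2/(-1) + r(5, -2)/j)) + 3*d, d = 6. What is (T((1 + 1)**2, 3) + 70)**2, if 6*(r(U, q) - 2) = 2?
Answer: 1515361/144 ≈ 10523.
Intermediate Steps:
r(U, q) = 7/3 (r(U, q) = 2 + (1/6)*2 = 2 + 1/3 = 7/3)
T(j, G) = 20 + 7/(3*j) + G*j (T(j, G) = (G*j + (-2/(-1) + 7/(3*j))) + 3*6 = (G*j + (-2*(-1) + 7/(3*j))) + 18 = (G*j + (2 + 7/(3*j))) + 18 = (2 + 7/(3*j) + G*j) + 18 = 20 + 7/(3*j) + G*j)
(T((1 + 1)**2, 3) + 70)**2 = ((20 + 7/(3*((1 + 1)**2)) + 3*(1 + 1)**2) + 70)**2 = ((20 + 7/(3*(2**2)) + 3*2**2) + 70)**2 = ((20 + (7/3)/4 + 3*4) + 70)**2 = ((20 + (7/3)*(1/4) + 12) + 70)**2 = ((20 + 7/12 + 12) + 70)**2 = (391/12 + 70)**2 = (1231/12)**2 = 1515361/144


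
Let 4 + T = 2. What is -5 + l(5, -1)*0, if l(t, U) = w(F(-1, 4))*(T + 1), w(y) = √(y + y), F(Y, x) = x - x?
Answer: -5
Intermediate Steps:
T = -2 (T = -4 + 2 = -2)
F(Y, x) = 0
w(y) = √2*√y (w(y) = √(2*y) = √2*√y)
l(t, U) = 0 (l(t, U) = (√2*√0)*(-2 + 1) = (√2*0)*(-1) = 0*(-1) = 0)
-5 + l(5, -1)*0 = -5 + 0*0 = -5 + 0 = -5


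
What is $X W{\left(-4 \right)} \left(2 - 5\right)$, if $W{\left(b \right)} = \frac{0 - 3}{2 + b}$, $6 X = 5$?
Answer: $- \frac{15}{4} \approx -3.75$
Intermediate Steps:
$X = \frac{5}{6}$ ($X = \frac{1}{6} \cdot 5 = \frac{5}{6} \approx 0.83333$)
$W{\left(b \right)} = - \frac{3}{2 + b}$
$X W{\left(-4 \right)} \left(2 - 5\right) = \frac{5 \left(- \frac{3}{2 - 4}\right)}{6} \left(2 - 5\right) = \frac{5 \left(- \frac{3}{-2}\right)}{6} \left(-3\right) = \frac{5 \left(\left(-3\right) \left(- \frac{1}{2}\right)\right)}{6} \left(-3\right) = \frac{5}{6} \cdot \frac{3}{2} \left(-3\right) = \frac{5}{4} \left(-3\right) = - \frac{15}{4}$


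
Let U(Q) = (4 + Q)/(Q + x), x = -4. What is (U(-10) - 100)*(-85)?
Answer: 59245/7 ≈ 8463.6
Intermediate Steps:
U(Q) = (4 + Q)/(-4 + Q) (U(Q) = (4 + Q)/(Q - 4) = (4 + Q)/(-4 + Q))
(U(-10) - 100)*(-85) = ((4 - 10)/(-4 - 10) - 100)*(-85) = (-6/(-14) - 100)*(-85) = (-1/14*(-6) - 100)*(-85) = (3/7 - 100)*(-85) = -697/7*(-85) = 59245/7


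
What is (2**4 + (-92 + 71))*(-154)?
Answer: 770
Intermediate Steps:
(2**4 + (-92 + 71))*(-154) = (16 - 21)*(-154) = -5*(-154) = 770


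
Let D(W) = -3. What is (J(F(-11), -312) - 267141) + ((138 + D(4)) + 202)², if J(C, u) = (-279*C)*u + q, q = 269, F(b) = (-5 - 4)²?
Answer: 6897585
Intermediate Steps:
F(b) = 81 (F(b) = (-9)² = 81)
J(C, u) = 269 - 279*C*u (J(C, u) = (-279*C)*u + 269 = -279*C*u + 269 = 269 - 279*C*u)
(J(F(-11), -312) - 267141) + ((138 + D(4)) + 202)² = ((269 - 279*81*(-312)) - 267141) + ((138 - 3) + 202)² = ((269 + 7050888) - 267141) + (135 + 202)² = (7051157 - 267141) + 337² = 6784016 + 113569 = 6897585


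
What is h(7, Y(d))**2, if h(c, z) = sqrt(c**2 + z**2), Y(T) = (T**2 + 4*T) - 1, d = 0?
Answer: 50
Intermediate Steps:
Y(T) = -1 + T**2 + 4*T
h(7, Y(d))**2 = (sqrt(7**2 + (-1 + 0**2 + 4*0)**2))**2 = (sqrt(49 + (-1 + 0 + 0)**2))**2 = (sqrt(49 + (-1)**2))**2 = (sqrt(49 + 1))**2 = (sqrt(50))**2 = (5*sqrt(2))**2 = 50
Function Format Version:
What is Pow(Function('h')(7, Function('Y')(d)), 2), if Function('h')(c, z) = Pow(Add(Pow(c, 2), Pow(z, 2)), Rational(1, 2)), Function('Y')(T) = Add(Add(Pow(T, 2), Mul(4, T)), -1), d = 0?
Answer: 50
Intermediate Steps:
Function('Y')(T) = Add(-1, Pow(T, 2), Mul(4, T))
Pow(Function('h')(7, Function('Y')(d)), 2) = Pow(Pow(Add(Pow(7, 2), Pow(Add(-1, Pow(0, 2), Mul(4, 0)), 2)), Rational(1, 2)), 2) = Pow(Pow(Add(49, Pow(Add(-1, 0, 0), 2)), Rational(1, 2)), 2) = Pow(Pow(Add(49, Pow(-1, 2)), Rational(1, 2)), 2) = Pow(Pow(Add(49, 1), Rational(1, 2)), 2) = Pow(Pow(50, Rational(1, 2)), 2) = Pow(Mul(5, Pow(2, Rational(1, 2))), 2) = 50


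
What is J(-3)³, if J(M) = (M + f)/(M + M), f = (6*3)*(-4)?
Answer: 15625/8 ≈ 1953.1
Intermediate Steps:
f = -72 (f = 18*(-4) = -72)
J(M) = (-72 + M)/(2*M) (J(M) = (M - 72)/(M + M) = (-72 + M)/((2*M)) = (-72 + M)*(1/(2*M)) = (-72 + M)/(2*M))
J(-3)³ = ((½)*(-72 - 3)/(-3))³ = ((½)*(-⅓)*(-75))³ = (25/2)³ = 15625/8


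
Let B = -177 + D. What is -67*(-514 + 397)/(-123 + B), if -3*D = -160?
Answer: -23517/740 ≈ -31.780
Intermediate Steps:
D = 160/3 (D = -⅓*(-160) = 160/3 ≈ 53.333)
B = -371/3 (B = -177 + 160/3 = -371/3 ≈ -123.67)
-67*(-514 + 397)/(-123 + B) = -67*(-514 + 397)/(-123 - 371/3) = -(-7839)/(-740/3) = -(-7839)*(-3)/740 = -67*351/740 = -23517/740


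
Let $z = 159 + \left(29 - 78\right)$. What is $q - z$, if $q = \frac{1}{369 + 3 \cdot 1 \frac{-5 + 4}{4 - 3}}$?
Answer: $- \frac{40259}{366} \approx -110.0$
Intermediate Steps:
$q = \frac{1}{366}$ ($q = \frac{1}{369 + 3 \left(- 1^{-1}\right)} = \frac{1}{369 + 3 \left(\left(-1\right) 1\right)} = \frac{1}{369 + 3 \left(-1\right)} = \frac{1}{369 - 3} = \frac{1}{366} \approx 0.0027322$)
$z = 110$ ($z = 159 - 49 = 110$)
$q - z = \frac{1}{366} - 110 = - \frac{40259}{366}$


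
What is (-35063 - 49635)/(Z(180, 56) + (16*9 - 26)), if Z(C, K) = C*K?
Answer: -42349/5099 ≈ -8.3054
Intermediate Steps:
(-35063 - 49635)/(Z(180, 56) + (16*9 - 26)) = (-35063 - 49635)/(180*56 + (16*9 - 26)) = -84698/(10080 + (144 - 26)) = -84698/(10080 + 118) = -84698/10198 = -84698*1/10198 = -42349/5099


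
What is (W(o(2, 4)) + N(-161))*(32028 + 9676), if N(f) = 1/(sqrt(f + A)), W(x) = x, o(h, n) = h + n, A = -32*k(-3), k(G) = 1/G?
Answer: 250224 - 41704*I*sqrt(1353)/451 ≈ 2.5022e+5 - 3401.3*I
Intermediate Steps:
A = 32/3 (A = -32/(-3) = -32*(-1/3) = 32/3 ≈ 10.667)
N(f) = 1/sqrt(32/3 + f) (N(f) = 1/(sqrt(f + 32/3)) = 1/(sqrt(32/3 + f)) = 1/sqrt(32/3 + f))
(W(o(2, 4)) + N(-161))*(32028 + 9676) = ((2 + 4) + sqrt(3)/sqrt(32 + 3*(-161)))*(32028 + 9676) = (6 + sqrt(3)/sqrt(32 - 483))*41704 = (6 + sqrt(3)/sqrt(-451))*41704 = (6 + sqrt(3)*(-I*sqrt(451)/451))*41704 = (6 - I*sqrt(1353)/451)*41704 = 250224 - 41704*I*sqrt(1353)/451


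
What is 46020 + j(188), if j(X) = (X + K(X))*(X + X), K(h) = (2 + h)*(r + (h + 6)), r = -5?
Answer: 13618868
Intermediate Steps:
K(h) = (1 + h)*(2 + h) (K(h) = (2 + h)*(-5 + (h + 6)) = (2 + h)*(-5 + (6 + h)) = (2 + h)*(1 + h) = (1 + h)*(2 + h))
j(X) = 2*X*(2 + X**2 + 4*X) (j(X) = (X + (2 + X**2 + 3*X))*(X + X) = (2 + X**2 + 4*X)*(2*X) = 2*X*(2 + X**2 + 4*X))
46020 + j(188) = 46020 + 2*188*(2 + 188**2 + 4*188) = 46020 + 2*188*(2 + 35344 + 752) = 46020 + 2*188*36098 = 46020 + 13572848 = 13618868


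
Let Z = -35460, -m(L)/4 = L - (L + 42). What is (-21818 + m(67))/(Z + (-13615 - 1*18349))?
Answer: 10825/33712 ≈ 0.32110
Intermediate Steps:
m(L) = 168 (m(L) = -4*(L - (L + 42)) = -4*(L - (42 + L)) = -4*(L + (-42 - L)) = -4*(-42) = 168)
(-21818 + m(67))/(Z + (-13615 - 1*18349)) = (-21818 + 168)/(-35460 + (-13615 - 1*18349)) = -21650/(-35460 + (-13615 - 18349)) = -21650/(-35460 - 31964) = -21650/(-67424) = -21650*(-1/67424) = 10825/33712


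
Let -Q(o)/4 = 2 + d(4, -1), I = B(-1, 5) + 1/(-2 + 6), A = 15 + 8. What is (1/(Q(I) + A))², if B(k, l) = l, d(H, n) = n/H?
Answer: 1/256 ≈ 0.0039063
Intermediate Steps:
A = 23
I = 21/4 (I = 5 + 1/(-2 + 6) = 5 + 1/4 = 5 + ¼ = 21/4 ≈ 5.2500)
Q(o) = -7 (Q(o) = -4*(2 - 1/4) = -4*(2 - 1*¼) = -4*(2 - ¼) = -4*7/4 = -7)
(1/(Q(I) + A))² = (1/(-7 + 23))² = (1/16)² = 1/256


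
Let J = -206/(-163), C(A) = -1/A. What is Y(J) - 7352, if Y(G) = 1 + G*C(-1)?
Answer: -1198007/163 ≈ -7349.7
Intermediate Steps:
J = 206/163 (J = -206*(-1/163) = 206/163 ≈ 1.2638)
Y(G) = 1 + G (Y(G) = 1 + G*(-1/(-1)) = 1 + G*(-1*(-1)) = 1 + G*1 = 1 + G)
Y(J) - 7352 = (1 + 206/163) - 7352 = 369/163 - 7352 = -1198007/163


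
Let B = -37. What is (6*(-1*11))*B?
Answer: 2442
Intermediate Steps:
(6*(-1*11))*B = (6*(-1*11))*(-37) = (6*(-11))*(-37) = -66*(-37) = 2442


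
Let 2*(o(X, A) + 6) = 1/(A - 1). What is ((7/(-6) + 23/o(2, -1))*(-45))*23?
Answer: 50163/10 ≈ 5016.3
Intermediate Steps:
o(X, A) = -6 + 1/(2*(-1 + A)) (o(X, A) = -6 + 1/(2*(A - 1)) = -6 + 1/(2*(-1 + A)))
((7/(-6) + 23/o(2, -1))*(-45))*23 = ((7/(-6) + 23/(((13 - 12*(-1))/(2*(-1 - 1)))))*(-45))*23 = ((7*(-⅙) + 23/(((½)*(13 + 12)/(-2))))*(-45))*23 = ((-7/6 + 23/(((½)*(-½)*25)))*(-45))*23 = ((-7/6 + 23/(-25/4))*(-45))*23 = ((-7/6 + 23*(-4/25))*(-45))*23 = ((-7/6 - 92/25)*(-45))*23 = -727/150*(-45)*23 = (2181/10)*23 = 50163/10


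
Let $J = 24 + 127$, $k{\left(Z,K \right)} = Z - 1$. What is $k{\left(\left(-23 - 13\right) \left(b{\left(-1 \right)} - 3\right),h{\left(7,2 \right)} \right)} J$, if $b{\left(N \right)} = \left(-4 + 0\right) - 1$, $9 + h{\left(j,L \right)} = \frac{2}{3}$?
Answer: $43337$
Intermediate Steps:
$h{\left(j,L \right)} = - \frac{25}{3}$ ($h{\left(j,L \right)} = -9 + \frac{2}{3} = - \frac{25}{3}$)
$b{\left(N \right)} = -5$ ($b{\left(N \right)} = -4 - 1 = -5$)
$k{\left(Z,K \right)} = -1 + Z$
$J = 151$
$k{\left(\left(-23 - 13\right) \left(b{\left(-1 \right)} - 3\right),h{\left(7,2 \right)} \right)} J = \left(-1 + \left(-23 - 13\right) \left(-5 - 3\right)\right) 151 = \left(-1 - -288\right) 151 = \left(-1 + 288\right) 151 = 287 \cdot 151 = 43337$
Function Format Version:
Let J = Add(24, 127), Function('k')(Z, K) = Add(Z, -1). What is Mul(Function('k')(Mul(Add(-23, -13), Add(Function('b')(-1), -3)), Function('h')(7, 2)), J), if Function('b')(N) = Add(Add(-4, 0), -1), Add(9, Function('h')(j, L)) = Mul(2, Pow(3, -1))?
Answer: 43337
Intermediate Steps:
Function('h')(j, L) = Rational(-25, 3) (Function('h')(j, L) = Add(-9, Mul(2, Pow(3, -1))) = Add(-9, Mul(2, Rational(1, 3))) = Add(-9, Rational(2, 3)) = Rational(-25, 3))
Function('b')(N) = -5 (Function('b')(N) = Add(-4, -1) = -5)
Function('k')(Z, K) = Add(-1, Z)
J = 151
Mul(Function('k')(Mul(Add(-23, -13), Add(Function('b')(-1), -3)), Function('h')(7, 2)), J) = Mul(Add(-1, Mul(Add(-23, -13), Add(-5, -3))), 151) = Mul(Add(-1, Mul(-36, -8)), 151) = Mul(Add(-1, 288), 151) = Mul(287, 151) = 43337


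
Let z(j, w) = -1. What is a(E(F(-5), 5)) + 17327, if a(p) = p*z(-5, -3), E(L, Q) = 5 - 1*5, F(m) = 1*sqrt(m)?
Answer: 17327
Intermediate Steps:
F(m) = sqrt(m)
E(L, Q) = 0 (E(L, Q) = 5 - 5 = 0)
a(p) = -p (a(p) = p*(-1) = -p)
a(E(F(-5), 5)) + 17327 = -1*0 + 17327 = 0 + 17327 = 17327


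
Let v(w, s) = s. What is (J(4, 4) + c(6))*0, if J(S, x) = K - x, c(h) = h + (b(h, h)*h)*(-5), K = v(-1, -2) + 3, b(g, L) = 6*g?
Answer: 0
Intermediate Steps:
K = 1 (K = -2 + 3 = 1)
c(h) = h - 30*h**2 (c(h) = h + ((6*h)*h)*(-5) = h + (6*h**2)*(-5) = h - 30*h**2)
J(S, x) = 1 - x
(J(4, 4) + c(6))*0 = ((1 - 1*4) + 6*(1 - 30*6))*0 = ((1 - 4) + 6*(1 - 180))*0 = (-3 + 6*(-179))*0 = (-3 - 1074)*0 = -1077*0 = 0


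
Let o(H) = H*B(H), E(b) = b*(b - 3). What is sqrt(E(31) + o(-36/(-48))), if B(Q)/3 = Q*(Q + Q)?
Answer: sqrt(55714)/8 ≈ 29.505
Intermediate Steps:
E(b) = b*(-3 + b)
B(Q) = 6*Q**2 (B(Q) = 3*(Q*(Q + Q)) = 3*(Q*(2*Q)) = 3*(2*Q**2) = 6*Q**2)
o(H) = 6*H**3 (o(H) = H*(6*H**2) = 6*H**3)
sqrt(E(31) + o(-36/(-48))) = sqrt(31*(-3 + 31) + 6*(-36/(-48))**3) = sqrt(31*28 + 6*(-36*(-1/48))**3) = sqrt(868 + 6*(3/4)**3) = sqrt(868 + 6*(27/64)) = sqrt(868 + 81/32) = sqrt(27857/32) = sqrt(55714)/8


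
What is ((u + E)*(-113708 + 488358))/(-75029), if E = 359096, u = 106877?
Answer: -174576784450/75029 ≈ -2.3268e+6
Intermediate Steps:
((u + E)*(-113708 + 488358))/(-75029) = ((106877 + 359096)*(-113708 + 488358))/(-75029) = (465973*374650)*(-1/75029) = 174576784450*(-1/75029) = -174576784450/75029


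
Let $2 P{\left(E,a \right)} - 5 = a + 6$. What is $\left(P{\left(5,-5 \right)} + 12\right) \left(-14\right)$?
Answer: $-210$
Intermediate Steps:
$P{\left(E,a \right)} = \frac{11}{2} + \frac{a}{2}$ ($P{\left(E,a \right)} = \frac{5}{2} + \frac{a + 6}{2} = \frac{5}{2} + \frac{6 + a}{2} = \frac{5}{2} + \left(3 + \frac{a}{2}\right) = \frac{11}{2} + \frac{a}{2}$)
$\left(P{\left(5,-5 \right)} + 12\right) \left(-14\right) = \left(\left(\frac{11}{2} + \frac{1}{2} \left(-5\right)\right) + 12\right) \left(-14\right) = \left(\left(\frac{11}{2} - \frac{5}{2}\right) + 12\right) \left(-14\right) = \left(3 + 12\right) \left(-14\right) = 15 \left(-14\right) = -210$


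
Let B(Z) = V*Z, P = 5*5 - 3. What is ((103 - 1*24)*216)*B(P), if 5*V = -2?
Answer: -750816/5 ≈ -1.5016e+5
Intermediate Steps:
V = -2/5 (V = (1/5)*(-2) = -2/5 ≈ -0.40000)
P = 22 (P = 25 - 3 = 22)
B(Z) = -2*Z/5
((103 - 1*24)*216)*B(P) = ((103 - 1*24)*216)*(-2/5*22) = ((103 - 24)*216)*(-44/5) = (79*216)*(-44/5) = 17064*(-44/5) = -750816/5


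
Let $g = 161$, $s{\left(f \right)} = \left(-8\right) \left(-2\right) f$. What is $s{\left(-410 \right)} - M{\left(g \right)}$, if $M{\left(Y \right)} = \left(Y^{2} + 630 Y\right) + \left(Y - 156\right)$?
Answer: $-133916$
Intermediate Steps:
$s{\left(f \right)} = 16 f$
$M{\left(Y \right)} = -156 + Y^{2} + 631 Y$ ($M{\left(Y \right)} = \left(Y^{2} + 630 Y\right) + \left(Y - 156\right) = \left(Y^{2} + 630 Y\right) + \left(-156 + Y\right) = -156 + Y^{2} + 631 Y$)
$s{\left(-410 \right)} - M{\left(g \right)} = 16 \left(-410\right) - \left(-156 + 161^{2} + 631 \cdot 161\right) = -6560 - \left(-156 + 25921 + 101591\right) = -6560 - 127356 = -133916$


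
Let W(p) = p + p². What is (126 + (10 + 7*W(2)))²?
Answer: 31684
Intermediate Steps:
(126 + (10 + 7*W(2)))² = (126 + (10 + 7*(2*(1 + 2))))² = (126 + (10 + 7*(2*3)))² = (126 + (10 + 7*6))² = (126 + (10 + 42))² = (126 + 52)² = 178² = 31684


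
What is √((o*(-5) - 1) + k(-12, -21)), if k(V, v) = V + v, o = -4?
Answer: I*√14 ≈ 3.7417*I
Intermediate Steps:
√((o*(-5) - 1) + k(-12, -21)) = √((-4*(-5) - 1) + (-12 - 21)) = √((20 - 1) - 33) = √(19 - 33) = √(-14) = I*√14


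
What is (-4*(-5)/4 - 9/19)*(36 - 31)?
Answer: 430/19 ≈ 22.632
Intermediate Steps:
(-4*(-5)/4 - 9/19)*(36 - 31) = (20*(¼) - 9*1/19)*5 = (5 - 9/19)*5 = (86/19)*5 = 430/19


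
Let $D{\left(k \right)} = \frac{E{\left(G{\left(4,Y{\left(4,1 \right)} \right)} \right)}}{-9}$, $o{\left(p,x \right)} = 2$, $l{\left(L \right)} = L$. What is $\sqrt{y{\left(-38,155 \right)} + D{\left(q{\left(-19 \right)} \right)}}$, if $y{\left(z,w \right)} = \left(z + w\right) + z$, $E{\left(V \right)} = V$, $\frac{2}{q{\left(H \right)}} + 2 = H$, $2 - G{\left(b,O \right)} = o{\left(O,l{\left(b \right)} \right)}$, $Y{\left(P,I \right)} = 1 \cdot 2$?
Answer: $\sqrt{79} \approx 8.8882$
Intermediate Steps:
$Y{\left(P,I \right)} = 2$
$G{\left(b,O \right)} = 0$ ($G{\left(b,O \right)} = 2 - 2 = 0$)
$q{\left(H \right)} = \frac{2}{-2 + H}$
$y{\left(z,w \right)} = w + 2 z$ ($y{\left(z,w \right)} = \left(w + z\right) + z = w + 2 z$)
$D{\left(k \right)} = 0$ ($D{\left(k \right)} = \frac{0}{-9} = 0 \left(- \frac{1}{9}\right) = 0$)
$\sqrt{y{\left(-38,155 \right)} + D{\left(q{\left(-19 \right)} \right)}} = \sqrt{\left(155 + 2 \left(-38\right)\right) + 0} = \sqrt{\left(155 - 76\right) + 0} = \sqrt{79 + 0} = \sqrt{79}$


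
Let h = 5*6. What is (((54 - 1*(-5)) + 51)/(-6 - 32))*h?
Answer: -1650/19 ≈ -86.842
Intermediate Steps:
h = 30
(((54 - 1*(-5)) + 51)/(-6 - 32))*h = (((54 - 1*(-5)) + 51)/(-6 - 32))*30 = (((54 + 5) + 51)/(-38))*30 = ((59 + 51)*(-1/38))*30 = (110*(-1/38))*30 = -55/19*30 = -1650/19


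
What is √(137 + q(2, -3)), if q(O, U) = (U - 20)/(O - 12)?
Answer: √13930/10 ≈ 11.803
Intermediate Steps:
q(O, U) = (-20 + U)/(-12 + O)
√(137 + q(2, -3)) = √(137 + (-20 - 3)/(-12 + 2)) = √(137 - 23/(-10)) = √(137 - ⅒*(-23)) = √(137 + 23/10) = √(1393/10) = √13930/10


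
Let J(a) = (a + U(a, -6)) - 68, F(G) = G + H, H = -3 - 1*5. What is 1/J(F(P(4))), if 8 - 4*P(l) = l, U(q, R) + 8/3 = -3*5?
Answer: -3/278 ≈ -0.010791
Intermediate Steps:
H = -8 (H = -3 - 5 = -8)
U(q, R) = -53/3 (U(q, R) = -8/3 - 3*5 = -8/3 - 15 = -53/3)
P(l) = 2 - l/4
F(G) = -8 + G (F(G) = G - 8 = -8 + G)
J(a) = -257/3 + a (J(a) = (a - 53/3) - 68 = (-53/3 + a) - 68 = -257/3 + a)
1/J(F(P(4))) = 1/(-257/3 + (-8 + (2 - ¼*4))) = 1/(-257/3 + (-8 + (2 - 1))) = 1/(-257/3 + (-8 + 1)) = 1/(-257/3 - 7) = 1/(-278/3) = -3/278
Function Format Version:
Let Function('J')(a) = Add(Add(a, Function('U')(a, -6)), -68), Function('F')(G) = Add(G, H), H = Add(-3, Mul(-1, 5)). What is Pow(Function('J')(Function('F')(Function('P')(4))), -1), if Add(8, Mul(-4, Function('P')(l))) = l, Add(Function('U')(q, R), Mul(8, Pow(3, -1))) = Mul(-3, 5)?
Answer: Rational(-3, 278) ≈ -0.010791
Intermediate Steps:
H = -8 (H = Add(-3, -5) = -8)
Function('U')(q, R) = Rational(-53, 3) (Function('U')(q, R) = Add(Rational(-8, 3), Mul(-3, 5)) = Add(Rational(-8, 3), -15) = Rational(-53, 3))
Function('P')(l) = Add(2, Mul(Rational(-1, 4), l))
Function('F')(G) = Add(-8, G) (Function('F')(G) = Add(G, -8) = Add(-8, G))
Function('J')(a) = Add(Rational(-257, 3), a) (Function('J')(a) = Add(Add(a, Rational(-53, 3)), -68) = Add(Add(Rational(-53, 3), a), -68) = Add(Rational(-257, 3), a))
Pow(Function('J')(Function('F')(Function('P')(4))), -1) = Pow(Add(Rational(-257, 3), Add(-8, Add(2, Mul(Rational(-1, 4), 4)))), -1) = Pow(Add(Rational(-257, 3), Add(-8, Add(2, -1))), -1) = Pow(Add(Rational(-257, 3), Add(-8, 1)), -1) = Pow(Add(Rational(-257, 3), -7), -1) = Pow(Rational(-278, 3), -1) = Rational(-3, 278)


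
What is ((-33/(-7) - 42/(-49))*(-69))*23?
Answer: -61893/7 ≈ -8841.9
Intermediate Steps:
((-33/(-7) - 42/(-49))*(-69))*23 = ((-33*(-1/7) - 42*(-1/49))*(-69))*23 = ((33/7 + 6/7)*(-69))*23 = ((39/7)*(-69))*23 = -2691/7*23 = -61893/7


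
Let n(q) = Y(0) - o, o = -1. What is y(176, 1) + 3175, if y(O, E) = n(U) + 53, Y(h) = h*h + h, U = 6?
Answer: 3229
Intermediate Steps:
Y(h) = h + h² (Y(h) = h² + h = h + h²)
n(q) = 1 (n(q) = 0*(1 + 0) - 1*(-1) = 0*1 + 1 = 0 + 1 = 1)
y(O, E) = 54 (y(O, E) = 1 + 53 = 54)
y(176, 1) + 3175 = 54 + 3175 = 3229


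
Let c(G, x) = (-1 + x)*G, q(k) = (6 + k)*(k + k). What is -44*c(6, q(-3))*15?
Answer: 75240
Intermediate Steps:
q(k) = 2*k*(6 + k) (q(k) = (6 + k)*(2*k) = 2*k*(6 + k))
c(G, x) = G*(-1 + x)
-44*c(6, q(-3))*15 = -264*(-1 + 2*(-3)*(6 - 3))*15 = -264*(-1 + 2*(-3)*3)*15 = -264*(-1 - 18)*15 = -264*(-19)*15 = -44*(-114)*15 = 5016*15 = 75240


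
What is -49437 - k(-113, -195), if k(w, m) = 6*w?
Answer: -48759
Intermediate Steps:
-49437 - k(-113, -195) = -49437 - 6*(-113) = -49437 - 1*(-678) = -49437 + 678 = -48759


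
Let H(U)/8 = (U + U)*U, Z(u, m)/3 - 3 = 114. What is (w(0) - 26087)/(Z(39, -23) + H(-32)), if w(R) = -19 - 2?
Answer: -26108/16735 ≈ -1.5601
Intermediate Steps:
Z(u, m) = 351 (Z(u, m) = 9 + 3*114 = 9 + 342 = 351)
H(U) = 16*U**2 (H(U) = 8*((U + U)*U) = 8*((2*U)*U) = 8*(2*U**2) = 16*U**2)
w(R) = -21
(w(0) - 26087)/(Z(39, -23) + H(-32)) = (-21 - 26087)/(351 + 16*(-32)**2) = -26108/(351 + 16*1024) = -26108/(351 + 16384) = -26108/16735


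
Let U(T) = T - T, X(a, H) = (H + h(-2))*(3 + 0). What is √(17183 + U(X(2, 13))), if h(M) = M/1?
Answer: √17183 ≈ 131.08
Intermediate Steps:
h(M) = M (h(M) = M*1 = M)
X(a, H) = -6 + 3*H (X(a, H) = (H - 2)*(3 + 0) = (-2 + H)*3 = -6 + 3*H)
U(T) = 0
√(17183 + U(X(2, 13))) = √(17183 + 0) = √17183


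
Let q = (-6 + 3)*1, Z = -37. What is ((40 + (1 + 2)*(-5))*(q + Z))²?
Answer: 1000000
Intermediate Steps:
q = -3 (q = -3*1 = -3)
((40 + (1 + 2)*(-5))*(q + Z))² = ((40 + (1 + 2)*(-5))*(-3 - 37))² = ((40 + 3*(-5))*(-40))² = ((40 - 15)*(-40))² = (25*(-40))² = (-1000)² = 1000000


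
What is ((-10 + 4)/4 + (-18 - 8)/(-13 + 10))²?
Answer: 1849/36 ≈ 51.361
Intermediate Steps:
((-10 + 4)/4 + (-18 - 8)/(-13 + 10))² = (-6*¼ - 26/(-3))² = (-3/2 - 26*(-⅓))² = (-3/2 + 26/3)² = (43/6)² = 1849/36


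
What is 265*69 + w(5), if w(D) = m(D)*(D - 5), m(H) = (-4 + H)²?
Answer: 18285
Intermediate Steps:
w(D) = (-4 + D)²*(-5 + D) (w(D) = (-4 + D)²*(D - 5) = (-4 + D)²*(-5 + D))
265*69 + w(5) = 265*69 + (-4 + 5)²*(-5 + 5) = 18285 + 1²*0 = 18285 + 1*0 = 18285 + 0 = 18285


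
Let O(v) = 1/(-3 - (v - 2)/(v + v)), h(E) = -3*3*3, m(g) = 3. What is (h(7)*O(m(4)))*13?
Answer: 2106/19 ≈ 110.84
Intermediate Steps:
h(E) = -27 (h(E) = -9*3 = -27)
O(v) = 1/(-3 - (-2 + v)/(2*v))
(h(7)*O(m(4)))*13 = -(-54)*3/(-2 + 7*3)*13 = -(-54)*3/(-2 + 21)*13 = -(-54)*3/19*13 = -27*(-6/19)*13 = (162/19)*13 = 2106/19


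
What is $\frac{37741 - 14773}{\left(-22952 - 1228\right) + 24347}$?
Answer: $\frac{22968}{167} \approx 137.53$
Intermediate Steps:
$\frac{37741 - 14773}{\left(-22952 - 1228\right) + 24347} = \frac{22968}{\left(-22952 - 1228\right) + 24347} = \frac{22968}{-24180 + 24347} = \frac{22968}{167}$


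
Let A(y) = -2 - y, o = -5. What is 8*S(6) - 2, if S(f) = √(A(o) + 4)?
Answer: -2 + 8*√7 ≈ 19.166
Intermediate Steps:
S(f) = √7 (S(f) = √((-2 - 1*(-5)) + 4) = √((-2 + 5) + 4) = √(3 + 4) = √7)
8*S(6) - 2 = 8*√7 - 2 = -2 + 8*√7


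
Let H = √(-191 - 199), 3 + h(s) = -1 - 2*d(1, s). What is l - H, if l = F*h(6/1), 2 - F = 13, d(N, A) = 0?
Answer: 44 - I*√390 ≈ 44.0 - 19.748*I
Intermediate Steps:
h(s) = -4 (h(s) = -3 + (-1 - 2*0) = -3 + (-1 + 0) = -3 - 1 = -4)
F = -11 (F = 2 - 1*13 = 2 - 13 = -11)
H = I*√390 (H = √(-390) = I*√390 ≈ 19.748*I)
l = 44 (l = -11*(-4) = 44)
l - H = 44 - I*√390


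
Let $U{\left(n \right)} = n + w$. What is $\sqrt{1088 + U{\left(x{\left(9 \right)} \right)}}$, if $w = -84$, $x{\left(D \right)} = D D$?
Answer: $\sqrt{1085} \approx 32.939$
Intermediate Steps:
$x{\left(D \right)} = D^{2}$
$U{\left(n \right)} = -84 + n$ ($U{\left(n \right)} = n - 84 = -84 + n$)
$\sqrt{1088 + U{\left(x{\left(9 \right)} \right)}} = \sqrt{1088 - \left(84 - 9^{2}\right)} = \sqrt{1088 + \left(-84 + 81\right)} = \sqrt{1088 - 3} = \sqrt{1085}$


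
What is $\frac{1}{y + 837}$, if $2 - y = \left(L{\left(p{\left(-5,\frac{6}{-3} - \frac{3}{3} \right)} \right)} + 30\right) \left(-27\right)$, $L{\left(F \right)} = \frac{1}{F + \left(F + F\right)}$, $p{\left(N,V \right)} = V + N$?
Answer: $\frac{8}{13183} \approx 0.00060684$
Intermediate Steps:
$p{\left(N,V \right)} = N + V$
$L{\left(F \right)} = \frac{1}{3 F}$ ($L{\left(F \right)} = \frac{1}{F + 2 F} = \frac{1}{3 F}$)
$y = \frac{6487}{8}$ ($y = 2 - \left(\frac{1}{3 \left(-5 + \left(\frac{6}{-3} - \frac{3}{3}\right)\right)} + 30\right) \left(-27\right) = 2 - \left(\frac{1}{3 \left(-5 + \left(6 \left(- \frac{1}{3}\right) - 1\right)\right)} + 30\right) \left(-27\right) = 2 - \left(\frac{1}{3 \left(-5 - 3\right)} + 30\right) \left(-27\right) = 2 - \left(\frac{1}{3 \left(-8\right)} + 30\right) \left(-27\right) = 2 - \left(\frac{1}{3} \left(- \frac{1}{8}\right) + 30\right) \left(-27\right) = 2 - \left(- \frac{1}{24} + 30\right) \left(-27\right) = 2 - \frac{719}{24} \left(-27\right) = 2 - - \frac{6471}{8} = 2 + \frac{6471}{8} = \frac{6487}{8} \approx 810.88$)
$\frac{1}{y + 837} = \frac{1}{\frac{6487}{8} + 837} = \frac{1}{\frac{13183}{8}} = \frac{8}{13183}$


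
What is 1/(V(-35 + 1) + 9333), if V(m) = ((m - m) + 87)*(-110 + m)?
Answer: -1/3195 ≈ -0.00031299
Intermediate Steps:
V(m) = -9570 + 87*m (V(m) = (0 + 87)*(-110 + m) = 87*(-110 + m) = -9570 + 87*m)
1/(V(-35 + 1) + 9333) = 1/((-9570 + 87*(-35 + 1)) + 9333) = 1/((-9570 + 87*(-34)) + 9333) = 1/((-9570 - 2958) + 9333) = 1/(-12528 + 9333) = 1/(-3195) = -1/3195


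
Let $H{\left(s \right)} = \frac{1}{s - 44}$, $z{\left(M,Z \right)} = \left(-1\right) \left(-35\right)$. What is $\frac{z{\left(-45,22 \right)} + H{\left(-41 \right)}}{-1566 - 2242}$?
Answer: $- \frac{1487}{161840} \approx -0.0091881$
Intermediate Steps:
$z{\left(M,Z \right)} = 35$
$H{\left(s \right)} = \frac{1}{-44 + s}$
$\frac{z{\left(-45,22 \right)} + H{\left(-41 \right)}}{-1566 - 2242} = \frac{35 + \frac{1}{-44 - 41}}{-1566 - 2242} = \frac{35 + \frac{1}{-85}}{-3808} = \left(35 - \frac{1}{85}\right) \left(- \frac{1}{3808}\right) = \frac{2974}{85} \left(- \frac{1}{3808}\right) = - \frac{1487}{161840}$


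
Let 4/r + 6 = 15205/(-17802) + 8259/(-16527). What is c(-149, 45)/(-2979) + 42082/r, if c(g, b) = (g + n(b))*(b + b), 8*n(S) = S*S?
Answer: -2511528365853337/32461573158 ≈ -77369.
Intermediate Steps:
n(S) = S²/8 (n(S) = (S*S)/8 = S²/8)
c(g, b) = 2*b*(g + b²/8) (c(g, b) = (g + b²/8)*(b + b) = (g + b²/8)*(2*b) = 2*b*(g + b²/8))
r = -392284872/721200559 (r = 4/(-6 + (15205/(-17802) + 8259/(-16527))) = 4/(-6 + (15205*(-1/17802) + 8259*(-1/16527))) = 4/(-6 + (-15205/17802 - 2753/5509)) = 4/(-6 - 132773251/98071218) = 4/(-721200559/98071218) = 4*(-98071218/721200559) = -392284872/721200559 ≈ -0.54393)
c(-149, 45)/(-2979) + 42082/r = ((¼)*45*(45² + 8*(-149)))/(-2979) + 42082/(-392284872/721200559) = ((¼)*45*(2025 - 1192))*(-1/2979) + 42082*(-721200559/392284872) = ((¼)*45*833)*(-1/2979) - 15174780961919/196142436 = (37485/4)*(-1/2979) - 15174780961919/196142436 = -4165/1324 - 15174780961919/196142436 = -2511528365853337/32461573158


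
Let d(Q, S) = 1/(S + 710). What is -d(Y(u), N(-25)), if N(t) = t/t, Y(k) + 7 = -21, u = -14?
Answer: -1/711 ≈ -0.0014065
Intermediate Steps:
Y(k) = -28 (Y(k) = -7 - 21 = -28)
N(t) = 1
d(Q, S) = 1/(710 + S)
-d(Y(u), N(-25)) = -1/(710 + 1) = -1/711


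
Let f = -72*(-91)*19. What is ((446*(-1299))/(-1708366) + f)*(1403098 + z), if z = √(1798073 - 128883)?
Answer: 149199580552995138/854183 + 106335822981*√1669190/854183 ≈ 1.7483e+11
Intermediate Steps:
z = √1669190 ≈ 1292.0
f = 124488 (f = 6552*19 = 124488)
((446*(-1299))/(-1708366) + f)*(1403098 + z) = ((446*(-1299))/(-1708366) + 124488)*(1403098 + √1669190) = (-579354*(-1/1708366) + 124488)*(1403098 + √1669190) = (289677/854183 + 124488)*(1403098 + √1669190) = 106335822981*(1403098 + √1669190)/854183 = 149199580552995138/854183 + 106335822981*√1669190/854183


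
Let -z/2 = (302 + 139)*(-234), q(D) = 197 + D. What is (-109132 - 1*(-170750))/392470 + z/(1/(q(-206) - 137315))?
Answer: -5561697415563511/196235 ≈ -2.8342e+10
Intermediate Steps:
z = 206388 (z = -2*(302 + 139)*(-234) = -882*(-234) = -2*(-103194) = 206388)
(-109132 - 1*(-170750))/392470 + z/(1/(q(-206) - 137315)) = (-109132 - 1*(-170750))/392470 + 206388/(1/((197 - 206) - 137315)) = (-109132 + 170750)*(1/392470) + 206388/(1/(-9 - 137315)) = 61618*(1/392470) + 206388/(1/(-137324)) = 30809/196235 + 206388/(-1/137324) = 30809/196235 + 206388*(-137324) = 30809/196235 - 28342025712 = -5561697415563511/196235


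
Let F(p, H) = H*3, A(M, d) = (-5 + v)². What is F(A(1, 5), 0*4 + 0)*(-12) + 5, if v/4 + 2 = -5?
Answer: 5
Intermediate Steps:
v = -28 (v = -8 + 4*(-5) = -8 - 20 = -28)
A(M, d) = 1089 (A(M, d) = (-5 - 28)² = (-33)² = 1089)
F(p, H) = 3*H
F(A(1, 5), 0*4 + 0)*(-12) + 5 = (3*(0*4 + 0))*(-12) + 5 = (3*(0 + 0))*(-12) + 5 = (3*0)*(-12) + 5 = 0*(-12) + 5 = 0 + 5 = 5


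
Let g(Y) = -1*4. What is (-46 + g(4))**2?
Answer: 2500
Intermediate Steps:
g(Y) = -4
(-46 + g(4))**2 = (-46 - 4)**2 = (-50)**2 = 2500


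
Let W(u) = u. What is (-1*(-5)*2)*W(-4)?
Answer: -40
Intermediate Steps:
(-1*(-5)*2)*W(-4) = (-1*(-5)*2)*(-4) = (5*2)*(-4) = 10*(-4) = -40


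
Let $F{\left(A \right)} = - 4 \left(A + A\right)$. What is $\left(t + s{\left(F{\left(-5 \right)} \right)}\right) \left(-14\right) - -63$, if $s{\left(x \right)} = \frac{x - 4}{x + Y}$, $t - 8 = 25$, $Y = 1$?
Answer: $- \frac{16863}{41} \approx -411.29$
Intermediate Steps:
$t = 33$ ($t = 8 + 25 = 33$)
$F{\left(A \right)} = - 8 A$ ($F{\left(A \right)} = - 4 \cdot 2 A = - 8 A$)
$s{\left(x \right)} = \frac{-4 + x}{1 + x}$ ($s{\left(x \right)} = \frac{x - 4}{x + 1} = \frac{-4 + x}{1 + x}$)
$\left(t + s{\left(F{\left(-5 \right)} \right)}\right) \left(-14\right) - -63 = \left(33 + \frac{-4 - -40}{1 - -40}\right) \left(-14\right) - -63 = \left(33 + \frac{-4 + 40}{1 + 40}\right) \left(-14\right) + 63 = \left(33 + \frac{1}{41} \cdot 36\right) \left(-14\right) + 63 = \left(33 + \frac{36}{41}\right) \left(-14\right) + 63 = \frac{1389}{41} \left(-14\right) + 63 = - \frac{19446}{41} + 63 = - \frac{16863}{41}$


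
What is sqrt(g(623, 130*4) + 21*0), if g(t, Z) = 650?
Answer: 5*sqrt(26) ≈ 25.495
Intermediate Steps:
sqrt(g(623, 130*4) + 21*0) = sqrt(650 + 21*0) = sqrt(650 + 0) = sqrt(650) = 5*sqrt(26)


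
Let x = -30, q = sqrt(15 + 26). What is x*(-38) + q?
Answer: 1140 + sqrt(41) ≈ 1146.4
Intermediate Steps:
q = sqrt(41) ≈ 6.4031
x*(-38) + q = -30*(-38) + sqrt(41) = 1140 + sqrt(41)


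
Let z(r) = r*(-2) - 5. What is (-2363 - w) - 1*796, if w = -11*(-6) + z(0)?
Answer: -3220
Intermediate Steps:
z(r) = -5 - 2*r (z(r) = -2*r - 5 = -5 - 2*r)
w = 61 (w = -11*(-6) + (-5 - 2*0) = 66 + (-5 + 0) = 66 - 5 = 61)
(-2363 - w) - 1*796 = (-2363 - 1*61) - 1*796 = (-2363 - 61) - 796 = -2424 - 796 = -3220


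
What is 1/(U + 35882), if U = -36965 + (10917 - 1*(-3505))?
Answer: 1/13339 ≈ 7.4968e-5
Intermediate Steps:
U = -22543 (U = -36965 + (10917 + 3505) = -36965 + 14422 = -22543)
1/(U + 35882) = 1/(-22543 + 35882) = 1/13339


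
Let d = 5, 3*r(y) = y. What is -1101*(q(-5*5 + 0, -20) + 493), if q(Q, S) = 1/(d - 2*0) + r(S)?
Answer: -2678366/5 ≈ -5.3567e+5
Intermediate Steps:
r(y) = y/3
q(Q, S) = ⅕ + S/3 (q(Q, S) = 1/(5 - 2*0) + S/3 = 1/(5 + 0) + S/3 = 1/5 + S/3 = ⅕ + S/3)
-1101*(q(-5*5 + 0, -20) + 493) = -1101*((⅕ + (⅓)*(-20)) + 493) = -1101*((⅕ - 20/3) + 493) = -1101*(-97/15 + 493) = -1101*7298/15 = -2678366/5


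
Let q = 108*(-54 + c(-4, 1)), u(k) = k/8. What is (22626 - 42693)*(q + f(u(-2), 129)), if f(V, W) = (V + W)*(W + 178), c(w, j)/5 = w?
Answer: -2531191179/4 ≈ -6.3280e+8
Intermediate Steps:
c(w, j) = 5*w
u(k) = k/8 (u(k) = k*(⅛) = k/8)
f(V, W) = (178 + W)*(V + W) (f(V, W) = (V + W)*(178 + W) = (178 + W)*(V + W))
q = -7992 (q = 108*(-54 + 5*(-4)) = 108*(-54 - 20) = 108*(-74) = -7992)
(22626 - 42693)*(q + f(u(-2), 129)) = (22626 - 42693)*(-7992 + (129² + 178*((⅛)*(-2)) + 178*129 + ((⅛)*(-2))*129)) = -20067*(-7992 + (16641 + 178*(-¼) + 22962 - ¼*129)) = -20067*(-7992 + (16641 - 89/2 + 22962 - 129/4)) = -20067*(-7992 + 158105/4) = -20067*126137/4 = -2531191179/4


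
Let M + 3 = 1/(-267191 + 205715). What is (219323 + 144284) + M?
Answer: 22352919503/61476 ≈ 3.6360e+5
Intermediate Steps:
M = -184429/61476 (M = -3 + 1/(-267191 + 205715) = -3 + 1/(-61476) = -3 - 1/61476 = -184429/61476 ≈ -3.0000)
(219323 + 144284) + M = (219323 + 144284) - 184429/61476 = 363607 - 184429/61476 = 22352919503/61476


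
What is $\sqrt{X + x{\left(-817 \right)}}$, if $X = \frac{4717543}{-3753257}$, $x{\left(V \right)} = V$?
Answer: $\frac{8 i \sqrt{180105227899431}}{3753257} \approx 28.605 i$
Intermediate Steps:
$X = - \frac{4717543}{3753257}$ ($X = 4717543 \left(- \frac{1}{3753257}\right) = - \frac{4717543}{3753257} \approx -1.2569$)
$\sqrt{X + x{\left(-817 \right)}} = \sqrt{- \frac{4717543}{3753257} - 817} = \sqrt{- \frac{3071128512}{3753257}} = \frac{8 i \sqrt{180105227899431}}{3753257}$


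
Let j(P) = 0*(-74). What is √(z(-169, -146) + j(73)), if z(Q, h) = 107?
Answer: √107 ≈ 10.344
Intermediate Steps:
j(P) = 0
√(z(-169, -146) + j(73)) = √(107 + 0) = √107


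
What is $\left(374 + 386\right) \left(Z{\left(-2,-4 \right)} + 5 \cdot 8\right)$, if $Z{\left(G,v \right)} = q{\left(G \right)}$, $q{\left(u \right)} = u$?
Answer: $28880$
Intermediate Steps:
$Z{\left(G,v \right)} = G$
$\left(374 + 386\right) \left(Z{\left(-2,-4 \right)} + 5 \cdot 8\right) = \left(374 + 386\right) \left(-2 + 5 \cdot 8\right) = 760 \left(-2 + 40\right) = 760 \cdot 38 = 28880$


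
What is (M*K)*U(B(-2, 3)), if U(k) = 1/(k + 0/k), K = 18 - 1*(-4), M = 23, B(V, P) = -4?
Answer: -253/2 ≈ -126.50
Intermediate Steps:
K = 22 (K = 18 + 4 = 22)
U(k) = 1/k (U(k) = 1/(k + 0) = 1/k)
(M*K)*U(B(-2, 3)) = (23*22)/(-4) = 506*(-¼) = -253/2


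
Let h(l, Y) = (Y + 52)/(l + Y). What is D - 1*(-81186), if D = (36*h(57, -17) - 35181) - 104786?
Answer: -117499/2 ≈ -58750.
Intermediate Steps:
h(l, Y) = (52 + Y)/(Y + l)
D = -279871/2 (D = (36*((52 - 17)/(-17 + 57)) - 35181) - 104786 = (36*(35/40) - 35181) - 104786 = (36*((1/40)*35) - 35181) - 104786 = (36*(7/8) - 35181) - 104786 = (63/2 - 35181) - 104786 = -70299/2 - 104786 = -279871/2 ≈ -1.3994e+5)
D - 1*(-81186) = -279871/2 - 1*(-81186) = -279871/2 + 81186 = -117499/2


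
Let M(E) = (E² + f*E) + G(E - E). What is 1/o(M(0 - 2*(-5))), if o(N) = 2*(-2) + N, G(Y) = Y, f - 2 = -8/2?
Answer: 1/76 ≈ 0.013158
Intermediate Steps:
f = -2 (f = 2 - 8/2 = 2 - 8*½ = 2 - 4 = -2)
M(E) = E² - 2*E (M(E) = (E² - 2*E) + (E - E) = (E² - 2*E) + 0 = E² - 2*E)
o(N) = -4 + N
1/o(M(0 - 2*(-5))) = 1/(-4 + (0 - 2*(-5))*(-2 + (0 - 2*(-5)))) = 1/(-4 + (0 + 10)*(-2 + (0 + 10))) = 1/(-4 + 10*(-2 + 10)) = 1/(-4 + 10*8) = 1/(-4 + 80) = 1/76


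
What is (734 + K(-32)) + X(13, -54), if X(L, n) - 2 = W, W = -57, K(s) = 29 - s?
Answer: 740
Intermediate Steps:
X(L, n) = -55 (X(L, n) = 2 - 57 = -55)
(734 + K(-32)) + X(13, -54) = (734 + (29 - 1*(-32))) - 55 = (734 + (29 + 32)) - 55 = (734 + 61) - 55 = 795 - 55 = 740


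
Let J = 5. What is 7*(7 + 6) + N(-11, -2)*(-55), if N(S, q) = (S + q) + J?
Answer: 531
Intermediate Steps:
N(S, q) = 5 + S + q (N(S, q) = (S + q) + 5 = 5 + S + q)
7*(7 + 6) + N(-11, -2)*(-55) = 7*(7 + 6) + (5 - 11 - 2)*(-55) = 7*13 - 8*(-55) = 91 + 440 = 531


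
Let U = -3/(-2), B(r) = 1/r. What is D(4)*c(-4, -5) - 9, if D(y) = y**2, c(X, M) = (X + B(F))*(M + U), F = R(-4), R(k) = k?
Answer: 229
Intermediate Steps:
F = -4
U = 3/2 (U = -3*(-1/2) = 3/2 ≈ 1.5000)
c(X, M) = (-1/4 + X)*(3/2 + M) (c(X, M) = (X + 1/(-4))*(M + 3/2) = (X - 1/4)*(3/2 + M) = (-1/4 + X)*(3/2 + M))
D(4)*c(-4, -5) - 9 = 4**2*(-3/8 - 1/4*(-5) + (3/2)*(-4) - 5*(-4)) - 9 = 16*(-3/8 + 5/4 - 6 + 20) - 9 = 16*(119/8) - 9 = 238 - 9 = 229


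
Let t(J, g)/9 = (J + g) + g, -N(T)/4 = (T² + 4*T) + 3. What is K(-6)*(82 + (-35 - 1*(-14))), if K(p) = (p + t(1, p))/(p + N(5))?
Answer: 2135/66 ≈ 32.349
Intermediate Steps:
N(T) = -12 - 16*T - 4*T² (N(T) = -4*((T² + 4*T) + 3) = -4*(3 + T² + 4*T) = -12 - 16*T - 4*T²)
t(J, g) = 9*J + 18*g (t(J, g) = 9*((J + g) + g) = 9*(J + 2*g) = 9*J + 18*g)
K(p) = (9 + 19*p)/(-192 + p) (K(p) = (p + (9*1 + 18*p))/(p + (-12 - 16*5 - 4*5²)) = (p + (9 + 18*p))/(p + (-12 - 80 - 4*25)) = (9 + 19*p)/(p + (-12 - 80 - 100)) = (9 + 19*p)/(p - 192) = (9 + 19*p)/(-192 + p))
K(-6)*(82 + (-35 - 1*(-14))) = ((9 + 19*(-6))/(-192 - 6))*(82 + (-35 - 1*(-14))) = ((9 - 114)/(-198))*(82 + (-35 + 14)) = (-1/198*(-105))*(82 - 21) = (35/66)*61 = 2135/66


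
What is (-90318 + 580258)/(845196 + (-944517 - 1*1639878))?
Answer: -44540/158109 ≈ -0.28170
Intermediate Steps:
(-90318 + 580258)/(845196 + (-944517 - 1*1639878)) = 489940/(845196 + (-944517 - 1639878)) = 489940/(845196 - 2584395) = 489940/(-1739199) = 489940*(-1/1739199) = -44540/158109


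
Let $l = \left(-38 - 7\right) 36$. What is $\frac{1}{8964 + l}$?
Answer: $\frac{1}{7344} \approx 0.00013617$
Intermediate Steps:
$l = -1620$ ($l = \left(-45\right) 36 = -1620$)
$\frac{1}{8964 + l} = \frac{1}{8964 - 1620} = \frac{1}{7344}$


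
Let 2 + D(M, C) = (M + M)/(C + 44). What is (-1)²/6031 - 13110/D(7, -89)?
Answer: 1778994277/313612 ≈ 5672.6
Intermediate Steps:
D(M, C) = -2 + 2*M/(44 + C) (D(M, C) = -2 + (M + M)/(C + 44) = -2 + (2*M)/(44 + C) = -2 + 2*M/(44 + C))
(-1)²/6031 - 13110/D(7, -89) = (-1)²/6031 - 13110*(44 - 89)/(2*(-44 + 7 - 1*(-89))) = 1*(1/6031) - 13110*(-45/(2*(-44 + 7 + 89))) = 1/6031 - 13110/(2*(-1/45)*52) = 1/6031 - 13110/(-104/45) = 1/6031 - 13110*(-45/104) = 1/6031 + 294975/52 = 1778994277/313612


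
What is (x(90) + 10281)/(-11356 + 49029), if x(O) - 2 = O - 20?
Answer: 10353/37673 ≈ 0.27481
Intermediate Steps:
x(O) = -18 + O (x(O) = 2 + (O - 20) = 2 + (-20 + O) = -18 + O)
(x(90) + 10281)/(-11356 + 49029) = ((-18 + 90) + 10281)/(-11356 + 49029) = (72 + 10281)/37673 = 10353*(1/37673) = 10353/37673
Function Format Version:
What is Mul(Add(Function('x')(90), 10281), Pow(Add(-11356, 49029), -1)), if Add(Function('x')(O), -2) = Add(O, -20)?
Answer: Rational(10353, 37673) ≈ 0.27481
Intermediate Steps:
Function('x')(O) = Add(-18, O) (Function('x')(O) = Add(2, Add(O, -20)) = Add(2, Add(-20, O)) = Add(-18, O))
Mul(Add(Function('x')(90), 10281), Pow(Add(-11356, 49029), -1)) = Mul(Add(Add(-18, 90), 10281), Pow(Add(-11356, 49029), -1)) = Mul(Add(72, 10281), Pow(37673, -1)) = Mul(10353, Rational(1, 37673)) = Rational(10353, 37673)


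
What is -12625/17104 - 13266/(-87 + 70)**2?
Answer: -230550289/4943056 ≈ -46.641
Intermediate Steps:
-12625/17104 - 13266/(-87 + 70)**2 = -12625*1/17104 - 13266/((-17)**2) = -12625/17104 - 13266/289 = -230550289/4943056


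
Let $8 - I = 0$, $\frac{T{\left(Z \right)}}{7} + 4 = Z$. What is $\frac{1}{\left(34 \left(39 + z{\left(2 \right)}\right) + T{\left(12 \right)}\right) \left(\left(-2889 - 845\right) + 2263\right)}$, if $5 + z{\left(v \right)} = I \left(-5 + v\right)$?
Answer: $- \frac{1}{582516} \approx -1.7167 \cdot 10^{-6}$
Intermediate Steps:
$T{\left(Z \right)} = -28 + 7 Z$
$I = 8$ ($I = 8 - 0 = 8 + 0 = 8$)
$z{\left(v \right)} = -45 + 8 v$ ($z{\left(v \right)} = -5 + 8 \left(-5 + v\right) = -5 + \left(-40 + 8 v\right) = -45 + 8 v$)
$\frac{1}{\left(34 \left(39 + z{\left(2 \right)}\right) + T{\left(12 \right)}\right) \left(\left(-2889 - 845\right) + 2263\right)} = \frac{1}{\left(34 \left(39 + \left(-45 + 8 \cdot 2\right)\right) + \left(-28 + 7 \cdot 12\right)\right) \left(\left(-2889 - 845\right) + 2263\right)} = \frac{1}{\left(34 \left(39 + \left(-45 + 16\right)\right) + \left(-28 + 84\right)\right) \left(-3734 + 2263\right)} = \frac{1}{\left(34 \left(39 - 29\right) + 56\right) \left(-1471\right)} = \frac{1}{34 \cdot 10 + 56} \left(- \frac{1}{1471}\right) = \frac{1}{340 + 56} \left(- \frac{1}{1471}\right) = \frac{1}{396} \left(- \frac{1}{1471}\right) = - \frac{1}{582516}$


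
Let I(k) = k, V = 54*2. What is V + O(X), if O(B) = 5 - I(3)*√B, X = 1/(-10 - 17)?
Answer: 113 - I*√3/3 ≈ 113.0 - 0.57735*I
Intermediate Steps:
V = 108
X = -1/27 (X = 1/(-27) = -1/27 ≈ -0.037037)
O(B) = 5 - 3*√B
V + O(X) = 108 + (5 - I*√3/3) = 113 - I*√3/3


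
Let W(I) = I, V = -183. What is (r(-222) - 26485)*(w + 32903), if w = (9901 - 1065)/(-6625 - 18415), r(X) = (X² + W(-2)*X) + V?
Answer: 237484068363/313 ≈ 7.5873e+8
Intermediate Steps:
r(X) = -183 + X² - 2*X (r(X) = (X² - 2*X) - 183 = -183 + X² - 2*X)
w = -2209/6260 (w = 8836/(-25040) = 8836*(-1/25040) = -2209/6260 ≈ -0.35288)
(r(-222) - 26485)*(w + 32903) = ((-183 + (-222)² - 2*(-222)) - 26485)*(-2209/6260 + 32903) = ((-183 + 49284 + 444) - 26485)*(205970571/6260) = (49545 - 26485)*(205970571/6260) = 23060*(205970571/6260) = 237484068363/313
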